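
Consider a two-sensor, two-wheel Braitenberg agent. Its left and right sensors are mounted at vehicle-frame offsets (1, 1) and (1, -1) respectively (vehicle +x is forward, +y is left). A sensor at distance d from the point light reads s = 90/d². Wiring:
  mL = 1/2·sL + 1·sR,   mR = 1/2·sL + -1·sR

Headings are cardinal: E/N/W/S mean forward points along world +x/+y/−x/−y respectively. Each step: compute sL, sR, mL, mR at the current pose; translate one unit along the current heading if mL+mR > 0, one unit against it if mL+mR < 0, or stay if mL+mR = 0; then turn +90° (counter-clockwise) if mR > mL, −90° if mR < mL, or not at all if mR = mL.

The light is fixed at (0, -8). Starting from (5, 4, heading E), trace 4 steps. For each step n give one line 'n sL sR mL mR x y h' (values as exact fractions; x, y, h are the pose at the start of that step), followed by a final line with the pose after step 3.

n=0: pose=(5,4,E); sL=18/41, sR=90/157; mL=5103/6437, mR=-2277/6437; mL+mR=18/41 → advance +1; mR−mL=-180/157 → turn -1·90°
n=1: pose=(6,4,S); sL=9/17, sR=45/73; mL=2187/2482, mR=-873/2482; mL+mR=9/17 → advance +1; mR−mL=-90/73 → turn -1·90°
n=2: pose=(6,3,W); sL=18/25, sR=90/169; mL=3771/4225, mR=-729/4225; mL+mR=18/25 → advance +1; mR−mL=-180/169 → turn -1·90°
n=3: pose=(5,3,N); sL=9/16, sR=1/2; mL=25/32, mR=-7/32; mL+mR=9/16 → advance +1; mR−mL=-1 → turn -1·90°

0 18/41 90/157 5103/6437 -2277/6437 5 4 E
1 9/17 45/73 2187/2482 -873/2482 6 4 S
2 18/25 90/169 3771/4225 -729/4225 6 3 W
3 9/16 1/2 25/32 -7/32 5 3 N
final 5 4 E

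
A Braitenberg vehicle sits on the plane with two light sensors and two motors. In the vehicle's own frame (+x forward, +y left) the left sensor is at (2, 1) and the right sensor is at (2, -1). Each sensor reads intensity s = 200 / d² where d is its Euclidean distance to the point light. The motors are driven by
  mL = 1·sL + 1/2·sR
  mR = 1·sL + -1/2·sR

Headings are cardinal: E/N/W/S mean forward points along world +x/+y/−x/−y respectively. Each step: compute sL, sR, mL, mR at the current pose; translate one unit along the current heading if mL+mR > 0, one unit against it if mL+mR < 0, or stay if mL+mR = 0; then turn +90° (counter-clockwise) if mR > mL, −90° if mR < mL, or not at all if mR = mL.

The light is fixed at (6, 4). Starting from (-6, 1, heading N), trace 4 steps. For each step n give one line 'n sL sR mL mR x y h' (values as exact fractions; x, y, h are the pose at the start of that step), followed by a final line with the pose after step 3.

0 20/17 100/61 2070/1037 370/1037 -6 1 N
1 200/101 200/109 31900/11009 11700/11009 -6 2 E
2 50/29 5/4 545/232 255/232 -5 2 S
3 40/37 200/173 10620/6401 3220/6401 -5 1 W
final -6 1 N

n=0: pose=(-6,1,N); sL=20/17, sR=100/61; mL=2070/1037, mR=370/1037; mL+mR=40/17 → advance +1; mR−mL=-100/61 → turn -1·90°
n=1: pose=(-6,2,E); sL=200/101, sR=200/109; mL=31900/11009, mR=11700/11009; mL+mR=400/101 → advance +1; mR−mL=-200/109 → turn -1·90°
n=2: pose=(-5,2,S); sL=50/29, sR=5/4; mL=545/232, mR=255/232; mL+mR=100/29 → advance +1; mR−mL=-5/4 → turn -1·90°
n=3: pose=(-5,1,W); sL=40/37, sR=200/173; mL=10620/6401, mR=3220/6401; mL+mR=80/37 → advance +1; mR−mL=-200/173 → turn -1·90°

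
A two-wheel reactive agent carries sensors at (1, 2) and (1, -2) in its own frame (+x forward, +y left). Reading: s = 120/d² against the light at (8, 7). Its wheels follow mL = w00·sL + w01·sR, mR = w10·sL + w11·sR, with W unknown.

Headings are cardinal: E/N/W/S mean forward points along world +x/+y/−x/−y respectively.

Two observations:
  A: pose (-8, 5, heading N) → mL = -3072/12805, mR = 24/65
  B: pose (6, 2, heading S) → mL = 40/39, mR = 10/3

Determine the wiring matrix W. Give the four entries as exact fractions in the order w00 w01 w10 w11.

obs A: pose=(-8,5,N) → sL=24/65, sR=120/197, mL=-3072/12805, mR=24/65
obs B: pose=(6,2,S) → sL=10/3, sR=30/13, mL=40/39, mR=10/3
sensor matrix S = [[24/65, 120/197], [10/3, 30/13]]; det S = -39232/33293
solve [mL_A; mL_B] = S·[w00; w01] and [mR_A; mR_B] = S·[w10; w11]:
  w00 = 1, w01 = -1, w10 = 1, w11 = 0

1 -1 1 0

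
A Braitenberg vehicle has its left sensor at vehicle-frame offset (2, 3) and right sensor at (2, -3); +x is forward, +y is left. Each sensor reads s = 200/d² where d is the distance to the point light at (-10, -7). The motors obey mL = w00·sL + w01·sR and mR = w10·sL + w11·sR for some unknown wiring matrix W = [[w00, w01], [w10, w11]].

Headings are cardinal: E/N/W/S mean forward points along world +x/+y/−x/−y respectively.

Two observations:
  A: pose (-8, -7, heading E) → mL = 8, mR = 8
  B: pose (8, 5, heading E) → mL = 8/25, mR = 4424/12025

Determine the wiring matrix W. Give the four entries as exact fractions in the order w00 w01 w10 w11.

1 0 1/2 1/2

obs A: pose=(-8,-7,E) → sL=8, sR=8, mL=8, mR=8
obs B: pose=(8,5,E) → sL=8/25, sR=200/481, mL=8/25, mR=4424/12025
sensor matrix S = [[8, 8], [8/25, 200/481]]; det S = 9216/12025
solve [mL_A; mL_B] = S·[w00; w01] and [mR_A; mR_B] = S·[w10; w11]:
  w00 = 1, w01 = 0, w10 = 1/2, w11 = 1/2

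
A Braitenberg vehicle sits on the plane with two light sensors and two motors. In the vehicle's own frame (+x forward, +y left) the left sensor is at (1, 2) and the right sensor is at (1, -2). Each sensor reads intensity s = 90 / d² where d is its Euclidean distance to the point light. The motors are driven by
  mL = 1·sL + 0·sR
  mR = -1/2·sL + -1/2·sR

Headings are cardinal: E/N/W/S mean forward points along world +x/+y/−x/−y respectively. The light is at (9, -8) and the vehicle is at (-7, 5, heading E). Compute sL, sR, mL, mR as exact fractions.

left sensor world pos  = (-6, 7); dL² = 450
right sensor world pos = (-6, 3); dR² = 346
sL = 90/450 = 1/5
sR = 90/346 = 45/173
mL = 1·sL + 0·sR = 1/5
mR = -1/2·sL + -1/2·sR = -199/865

1/5 45/173 1/5 -199/865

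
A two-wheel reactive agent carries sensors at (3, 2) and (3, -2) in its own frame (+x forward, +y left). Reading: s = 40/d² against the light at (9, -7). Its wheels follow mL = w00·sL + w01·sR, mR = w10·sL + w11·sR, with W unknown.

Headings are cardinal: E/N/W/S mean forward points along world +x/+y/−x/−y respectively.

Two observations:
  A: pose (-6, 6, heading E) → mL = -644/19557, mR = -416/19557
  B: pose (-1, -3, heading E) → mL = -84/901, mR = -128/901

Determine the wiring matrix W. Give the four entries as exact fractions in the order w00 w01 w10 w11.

obs A: pose=(-6,6,E) → sL=40/369, sR=8/53, mL=-644/19557, mR=-416/19557
obs B: pose=(-1,-3,E) → sL=8/17, sR=40/53, mL=-84/901, mR=-128/901
sensor matrix S = [[40/369, 8/53], [8/17, 40/53]]; det S = 3584/332469
solve [mL_A; mL_B] = S·[w00; w01] and [mR_A; mR_B] = S·[w10; w11]:
  w00 = -1, w01 = 1/2, w10 = 1/2, w11 = -1/2

-1 1/2 1/2 -1/2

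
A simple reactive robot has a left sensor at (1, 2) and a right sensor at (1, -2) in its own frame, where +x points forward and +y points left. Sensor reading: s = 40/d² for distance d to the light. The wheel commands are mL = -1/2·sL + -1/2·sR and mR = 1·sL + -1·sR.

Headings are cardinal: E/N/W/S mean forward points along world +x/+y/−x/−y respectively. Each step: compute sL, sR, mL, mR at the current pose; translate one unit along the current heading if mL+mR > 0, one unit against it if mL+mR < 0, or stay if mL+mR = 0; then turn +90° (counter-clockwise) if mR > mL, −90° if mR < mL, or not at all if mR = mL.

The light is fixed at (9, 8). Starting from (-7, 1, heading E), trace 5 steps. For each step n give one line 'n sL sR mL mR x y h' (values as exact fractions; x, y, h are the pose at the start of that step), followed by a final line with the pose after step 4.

0 4/25 20/153 -556/3825 112/3825 -7 1 E
1 40/397 40/261 -13160/103617 -5440/103617 -8 1 N
2 5/53 1/9 -49/477 -8/477 -8 0 W
3 40/277 8/81 -2728/22437 1024/22437 -7 0 S
4 4/25 20/153 -556/3825 112/3825 -7 1 E
final -8 1 N

n=0: pose=(-7,1,E); sL=4/25, sR=20/153; mL=-556/3825, mR=112/3825; mL+mR=-148/1275 → advance -1; mR−mL=668/3825 → turn +1·90°
n=1: pose=(-8,1,N); sL=40/397, sR=40/261; mL=-13160/103617, mR=-5440/103617; mL+mR=-6200/34539 → advance -1; mR−mL=7720/103617 → turn +1·90°
n=2: pose=(-8,0,W); sL=5/53, sR=1/9; mL=-49/477, mR=-8/477; mL+mR=-19/159 → advance -1; mR−mL=41/477 → turn +1·90°
n=3: pose=(-7,0,S); sL=40/277, sR=8/81; mL=-2728/22437, mR=1024/22437; mL+mR=-568/7479 → advance -1; mR−mL=3752/22437 → turn +1·90°
n=4: pose=(-7,1,E); sL=4/25, sR=20/153; mL=-556/3825, mR=112/3825; mL+mR=-148/1275 → advance -1; mR−mL=668/3825 → turn +1·90°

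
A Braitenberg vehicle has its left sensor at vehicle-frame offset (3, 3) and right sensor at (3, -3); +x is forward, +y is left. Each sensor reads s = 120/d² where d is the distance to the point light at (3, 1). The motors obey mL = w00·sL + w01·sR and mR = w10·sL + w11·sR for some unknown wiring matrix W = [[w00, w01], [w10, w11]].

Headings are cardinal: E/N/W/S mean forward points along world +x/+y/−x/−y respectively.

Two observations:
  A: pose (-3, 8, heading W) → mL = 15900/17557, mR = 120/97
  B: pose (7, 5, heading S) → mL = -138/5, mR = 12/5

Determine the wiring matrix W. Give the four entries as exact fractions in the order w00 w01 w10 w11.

1 -1/2 1 0

obs A: pose=(-3,8,W) → sL=120/97, sR=120/181, mL=15900/17557, mR=120/97
obs B: pose=(7,5,S) → sL=12/5, sR=60, mL=-138/5, mR=12/5
sensor matrix S = [[120/97, 120/181], [12/5, 60]]; det S = 1275264/17557
solve [mL_A; mL_B] = S·[w00; w01] and [mR_A; mR_B] = S·[w10; w11]:
  w00 = 1, w01 = -1/2, w10 = 1, w11 = 0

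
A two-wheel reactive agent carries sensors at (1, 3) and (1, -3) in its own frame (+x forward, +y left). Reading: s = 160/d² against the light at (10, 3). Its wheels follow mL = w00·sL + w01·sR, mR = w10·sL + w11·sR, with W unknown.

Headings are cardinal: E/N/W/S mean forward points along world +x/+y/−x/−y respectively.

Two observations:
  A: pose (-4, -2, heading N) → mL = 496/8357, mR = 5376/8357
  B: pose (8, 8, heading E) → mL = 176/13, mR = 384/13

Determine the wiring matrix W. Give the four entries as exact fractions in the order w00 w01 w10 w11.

obs A: pose=(-4,-2,N) → sL=32/61, sR=160/137, mL=496/8357, mR=5376/8357
obs B: pose=(8,8,E) → sL=32/13, sR=32, mL=176/13, mR=384/13
sensor matrix S = [[32/61, 160/137], [32/13, 32]]; det S = 1511424/108641
solve [mL_A; mL_B] = S·[w00; w01] and [mR_A; mR_B] = S·[w10; w11]:
  w00 = -1, w01 = 1/2, w10 = -1, w11 = 1

-1 1/2 -1 1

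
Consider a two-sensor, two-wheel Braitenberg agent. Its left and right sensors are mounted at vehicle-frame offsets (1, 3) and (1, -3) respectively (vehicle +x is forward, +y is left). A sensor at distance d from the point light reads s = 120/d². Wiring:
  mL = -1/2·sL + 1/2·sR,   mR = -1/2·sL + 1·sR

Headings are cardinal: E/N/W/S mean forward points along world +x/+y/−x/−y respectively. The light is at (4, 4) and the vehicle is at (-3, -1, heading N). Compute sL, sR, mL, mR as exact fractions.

30/29 15/4 315/232 375/116

left sensor world pos  = (-6, 0); dL² = 116
right sensor world pos = (0, 0); dR² = 32
sL = 120/116 = 30/29
sR = 120/32 = 15/4
mL = -1/2·sL + 1/2·sR = 315/232
mR = -1/2·sL + 1·sR = 375/116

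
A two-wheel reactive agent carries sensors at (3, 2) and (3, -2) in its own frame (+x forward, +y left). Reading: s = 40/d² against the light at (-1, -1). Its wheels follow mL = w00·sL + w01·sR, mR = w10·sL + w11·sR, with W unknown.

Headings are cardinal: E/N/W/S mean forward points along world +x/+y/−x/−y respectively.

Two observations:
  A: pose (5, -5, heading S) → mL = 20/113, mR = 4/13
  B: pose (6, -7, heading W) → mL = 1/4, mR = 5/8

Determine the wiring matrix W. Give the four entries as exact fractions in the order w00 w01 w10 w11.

1/2 0 0 1/2

obs A: pose=(5,-5,S) → sL=40/113, sR=8/13, mL=20/113, mR=4/13
obs B: pose=(6,-7,W) → sL=1/2, sR=5/4, mL=1/4, mR=5/8
sensor matrix S = [[40/113, 8/13], [1/2, 5/4]]; det S = 198/1469
solve [mL_A; mL_B] = S·[w00; w01] and [mR_A; mR_B] = S·[w10; w11]:
  w00 = 1/2, w01 = 0, w10 = 0, w11 = 1/2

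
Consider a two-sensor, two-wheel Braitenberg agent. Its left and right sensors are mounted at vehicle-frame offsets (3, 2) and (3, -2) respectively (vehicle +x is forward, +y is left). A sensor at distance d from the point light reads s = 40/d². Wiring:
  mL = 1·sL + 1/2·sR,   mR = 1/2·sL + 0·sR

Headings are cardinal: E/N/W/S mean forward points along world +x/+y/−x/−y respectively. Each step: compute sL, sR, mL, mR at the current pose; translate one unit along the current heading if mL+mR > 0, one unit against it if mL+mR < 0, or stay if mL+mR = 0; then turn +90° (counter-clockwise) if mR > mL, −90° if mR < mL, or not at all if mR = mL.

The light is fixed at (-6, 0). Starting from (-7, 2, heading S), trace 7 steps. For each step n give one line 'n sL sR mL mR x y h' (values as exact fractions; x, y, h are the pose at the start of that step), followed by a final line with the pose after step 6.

n=0: pose=(-7,2,S); sL=20, sR=4; mL=22, mR=10; mL+mR=32 → advance +1; mR−mL=-12 → turn -1·90°
n=1: pose=(-7,1,W); sL=40/17, sR=8/5; mL=268/85, mR=20/17; mL+mR=368/85 → advance +1; mR−mL=-168/85 → turn -1·90°
n=2: pose=(-8,1,N); sL=5/4, sR=5/2; mL=5/2, mR=5/8; mL+mR=25/8 → advance +1; mR−mL=-15/8 → turn -1·90°
n=3: pose=(-8,2,E); sL=40/17, sR=40; mL=380/17, mR=20/17; mL+mR=400/17 → advance +1; mR−mL=-360/17 → turn -1·90°
n=4: pose=(-7,2,S); sL=20, sR=4; mL=22, mR=10; mL+mR=32 → advance +1; mR−mL=-12 → turn -1·90°
n=5: pose=(-7,1,W); sL=40/17, sR=8/5; mL=268/85, mR=20/17; mL+mR=368/85 → advance +1; mR−mL=-168/85 → turn -1·90°
n=6: pose=(-8,1,N); sL=5/4, sR=5/2; mL=5/2, mR=5/8; mL+mR=25/8 → advance +1; mR−mL=-15/8 → turn -1·90°

0 20 4 22 10 -7 2 S
1 40/17 8/5 268/85 20/17 -7 1 W
2 5/4 5/2 5/2 5/8 -8 1 N
3 40/17 40 380/17 20/17 -8 2 E
4 20 4 22 10 -7 2 S
5 40/17 8/5 268/85 20/17 -7 1 W
6 5/4 5/2 5/2 5/8 -8 1 N
final -8 2 E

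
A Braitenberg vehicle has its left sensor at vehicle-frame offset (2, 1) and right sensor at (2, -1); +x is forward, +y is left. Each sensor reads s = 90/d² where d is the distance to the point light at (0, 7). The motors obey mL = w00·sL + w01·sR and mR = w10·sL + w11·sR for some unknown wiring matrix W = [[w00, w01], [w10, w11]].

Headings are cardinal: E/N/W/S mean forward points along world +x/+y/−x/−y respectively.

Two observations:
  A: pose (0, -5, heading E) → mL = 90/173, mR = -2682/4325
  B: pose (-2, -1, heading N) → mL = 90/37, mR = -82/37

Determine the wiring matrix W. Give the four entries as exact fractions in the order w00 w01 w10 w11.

obs A: pose=(0,-5,E) → sL=18/25, sR=90/173, mL=90/173, mR=-2682/4325
obs B: pose=(-2,-1,N) → sL=2, sR=90/37, mL=90/37, mR=-82/37
sensor matrix S = [[18/25, 90/173], [2, 90/37]]; det S = 22752/32005
solve [mL_A; mL_B] = S·[w00; w01] and [mR_A; mR_B] = S·[w10; w11]:
  w00 = 0, w01 = 1, w10 = -1/2, w11 = -1/2

0 1 -1/2 -1/2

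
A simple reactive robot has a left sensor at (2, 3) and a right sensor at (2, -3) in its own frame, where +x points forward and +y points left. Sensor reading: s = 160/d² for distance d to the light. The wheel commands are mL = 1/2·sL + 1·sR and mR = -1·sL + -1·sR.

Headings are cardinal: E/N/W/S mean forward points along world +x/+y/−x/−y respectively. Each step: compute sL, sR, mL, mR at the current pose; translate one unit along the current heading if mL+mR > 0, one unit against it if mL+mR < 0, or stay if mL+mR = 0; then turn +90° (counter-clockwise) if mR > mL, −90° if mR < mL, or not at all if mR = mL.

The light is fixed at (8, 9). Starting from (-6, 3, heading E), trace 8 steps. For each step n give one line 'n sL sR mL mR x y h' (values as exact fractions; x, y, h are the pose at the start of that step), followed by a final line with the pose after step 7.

n=0: pose=(-6,3,E); sL=160/153, sR=32/45; mL=944/765, mR=-448/255; mL+mR=-80/153 → advance -1; mR−mL=-2288/765 → turn -1·90°
n=1: pose=(-7,3,S); sL=10/13, sR=40/97; mL=1005/1261, mR=-1490/1261; mL+mR=-5/13 → advance -1; mR−mL=-2495/1261 → turn -1·90°
n=2: pose=(-7,4,W); sL=160/353, sR=160/293; mL=79920/103429, mR=-103360/103429; mL+mR=-80/353 → advance -1; mR−mL=-183280/103429 → turn -1·90°
n=3: pose=(-6,4,N); sL=80/149, sR=16/13; mL=2904/1937, mR=-3424/1937; mL+mR=-40/149 → advance -1; mR−mL=-6328/1937 → turn -1·90°
n=4: pose=(-6,3,E); sL=160/153, sR=32/45; mL=944/765, mR=-448/255; mL+mR=-80/153 → advance -1; mR−mL=-2288/765 → turn -1·90°
n=5: pose=(-7,3,S); sL=10/13, sR=40/97; mL=1005/1261, mR=-1490/1261; mL+mR=-5/13 → advance -1; mR−mL=-2495/1261 → turn -1·90°
n=6: pose=(-7,4,W); sL=160/353, sR=160/293; mL=79920/103429, mR=-103360/103429; mL+mR=-80/353 → advance -1; mR−mL=-183280/103429 → turn -1·90°
n=7: pose=(-6,4,N); sL=80/149, sR=16/13; mL=2904/1937, mR=-3424/1937; mL+mR=-40/149 → advance -1; mR−mL=-6328/1937 → turn -1·90°

0 160/153 32/45 944/765 -448/255 -6 3 E
1 10/13 40/97 1005/1261 -1490/1261 -7 3 S
2 160/353 160/293 79920/103429 -103360/103429 -7 4 W
3 80/149 16/13 2904/1937 -3424/1937 -6 4 N
4 160/153 32/45 944/765 -448/255 -6 3 E
5 10/13 40/97 1005/1261 -1490/1261 -7 3 S
6 160/353 160/293 79920/103429 -103360/103429 -7 4 W
7 80/149 16/13 2904/1937 -3424/1937 -6 4 N
final -6 3 E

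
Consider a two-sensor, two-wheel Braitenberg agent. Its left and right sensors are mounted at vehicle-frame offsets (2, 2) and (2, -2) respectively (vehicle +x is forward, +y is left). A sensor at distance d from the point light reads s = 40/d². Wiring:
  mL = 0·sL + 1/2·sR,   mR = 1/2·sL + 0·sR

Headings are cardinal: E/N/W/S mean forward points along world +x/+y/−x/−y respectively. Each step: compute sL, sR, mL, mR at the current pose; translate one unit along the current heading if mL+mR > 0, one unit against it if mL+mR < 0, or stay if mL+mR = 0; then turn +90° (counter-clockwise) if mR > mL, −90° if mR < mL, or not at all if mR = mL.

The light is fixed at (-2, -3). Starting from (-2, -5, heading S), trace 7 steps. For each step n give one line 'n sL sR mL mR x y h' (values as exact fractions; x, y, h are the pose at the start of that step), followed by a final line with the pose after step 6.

0 2 2 1 1 -2 -5 S
1 40/29 40/29 20/29 20/29 -2 -6 S
2 1 1 1/2 1/2 -2 -7 S
3 40/53 40/53 20/53 20/53 -2 -8 S
4 10/17 10/17 5/17 5/17 -2 -9 S
5 8/17 8/17 4/17 4/17 -2 -10 S
6 5/13 5/13 5/26 5/26 -2 -11 S
final -2 -12 S

n=0: pose=(-2,-5,S); sL=2, sR=2; mL=1, mR=1; mL+mR=2 → advance +1; mR−mL=0 → turn +0·90°
n=1: pose=(-2,-6,S); sL=40/29, sR=40/29; mL=20/29, mR=20/29; mL+mR=40/29 → advance +1; mR−mL=0 → turn +0·90°
n=2: pose=(-2,-7,S); sL=1, sR=1; mL=1/2, mR=1/2; mL+mR=1 → advance +1; mR−mL=0 → turn +0·90°
n=3: pose=(-2,-8,S); sL=40/53, sR=40/53; mL=20/53, mR=20/53; mL+mR=40/53 → advance +1; mR−mL=0 → turn +0·90°
n=4: pose=(-2,-9,S); sL=10/17, sR=10/17; mL=5/17, mR=5/17; mL+mR=10/17 → advance +1; mR−mL=0 → turn +0·90°
n=5: pose=(-2,-10,S); sL=8/17, sR=8/17; mL=4/17, mR=4/17; mL+mR=8/17 → advance +1; mR−mL=0 → turn +0·90°
n=6: pose=(-2,-11,S); sL=5/13, sR=5/13; mL=5/26, mR=5/26; mL+mR=5/13 → advance +1; mR−mL=0 → turn +0·90°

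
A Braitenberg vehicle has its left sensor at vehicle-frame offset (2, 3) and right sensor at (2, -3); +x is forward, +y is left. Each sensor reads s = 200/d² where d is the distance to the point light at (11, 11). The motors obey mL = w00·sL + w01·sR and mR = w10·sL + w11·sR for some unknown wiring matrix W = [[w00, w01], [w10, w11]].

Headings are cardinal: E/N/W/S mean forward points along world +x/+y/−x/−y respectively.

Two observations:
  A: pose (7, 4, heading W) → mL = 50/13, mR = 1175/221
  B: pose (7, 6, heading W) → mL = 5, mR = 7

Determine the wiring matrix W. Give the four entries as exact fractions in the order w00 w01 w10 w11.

0 1 1 1

obs A: pose=(7,4,W) → sL=25/17, sR=50/13, mL=50/13, mR=1175/221
obs B: pose=(7,6,W) → sL=2, sR=5, mL=5, mR=7
sensor matrix S = [[25/17, 50/13], [2, 5]]; det S = -75/221
solve [mL_A; mL_B] = S·[w00; w01] and [mR_A; mR_B] = S·[w10; w11]:
  w00 = 0, w01 = 1, w10 = 1, w11 = 1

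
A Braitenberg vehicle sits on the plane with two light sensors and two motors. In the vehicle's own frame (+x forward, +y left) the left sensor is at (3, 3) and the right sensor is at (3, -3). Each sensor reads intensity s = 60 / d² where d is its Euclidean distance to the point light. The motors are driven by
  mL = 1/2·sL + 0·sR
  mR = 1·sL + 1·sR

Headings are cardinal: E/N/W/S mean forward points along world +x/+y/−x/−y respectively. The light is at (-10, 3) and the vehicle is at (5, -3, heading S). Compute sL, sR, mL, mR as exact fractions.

4/27 4/15 2/27 56/135

left sensor world pos  = (8, -6); dL² = 405
right sensor world pos = (2, -6); dR² = 225
sL = 60/405 = 4/27
sR = 60/225 = 4/15
mL = 1/2·sL + 0·sR = 2/27
mR = 1·sL + 1·sR = 56/135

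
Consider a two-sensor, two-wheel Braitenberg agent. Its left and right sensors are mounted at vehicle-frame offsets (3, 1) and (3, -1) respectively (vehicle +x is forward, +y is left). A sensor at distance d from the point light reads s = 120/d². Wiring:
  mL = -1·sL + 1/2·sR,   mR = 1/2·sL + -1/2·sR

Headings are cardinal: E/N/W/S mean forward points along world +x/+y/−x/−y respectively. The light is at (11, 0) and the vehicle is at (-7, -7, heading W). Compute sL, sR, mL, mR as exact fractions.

24/101 40/159 -1796/16059 -112/16059

left sensor world pos  = (-10, -8); dL² = 505
right sensor world pos = (-10, -6); dR² = 477
sL = 120/505 = 24/101
sR = 120/477 = 40/159
mL = -1·sL + 1/2·sR = -1796/16059
mR = 1/2·sL + -1/2·sR = -112/16059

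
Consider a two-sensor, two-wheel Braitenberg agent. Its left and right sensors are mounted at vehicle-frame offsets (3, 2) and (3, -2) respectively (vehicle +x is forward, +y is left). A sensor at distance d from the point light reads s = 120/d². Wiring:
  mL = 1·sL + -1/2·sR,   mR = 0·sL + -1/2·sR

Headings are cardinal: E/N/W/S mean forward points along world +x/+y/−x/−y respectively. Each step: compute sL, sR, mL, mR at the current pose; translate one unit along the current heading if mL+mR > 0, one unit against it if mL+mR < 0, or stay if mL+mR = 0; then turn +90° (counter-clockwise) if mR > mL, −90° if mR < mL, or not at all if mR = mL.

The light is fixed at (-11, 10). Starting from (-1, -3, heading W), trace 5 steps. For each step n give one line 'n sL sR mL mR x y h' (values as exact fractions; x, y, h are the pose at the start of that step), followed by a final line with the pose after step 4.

0 60/137 12/17 198/2329 -6/17 -1 -3 W
1 120/181 120/269 21420/48689 -60/269 0 -3 N
2 15/37 15/49 915/3626 -15/98 0 -2 E
3 120/421 24/65 2748/27365 -12/65 1 -2 S
4 12/25 20/27 74/675 -10/27 1 -1 W
final 2 -1 N

n=0: pose=(-1,-3,W); sL=60/137, sR=12/17; mL=198/2329, mR=-6/17; mL+mR=-624/2329 → advance -1; mR−mL=-60/137 → turn -1·90°
n=1: pose=(0,-3,N); sL=120/181, sR=120/269; mL=21420/48689, mR=-60/269; mL+mR=10560/48689 → advance +1; mR−mL=-120/181 → turn -1·90°
n=2: pose=(0,-2,E); sL=15/37, sR=15/49; mL=915/3626, mR=-15/98; mL+mR=180/1813 → advance +1; mR−mL=-15/37 → turn -1·90°
n=3: pose=(1,-2,S); sL=120/421, sR=24/65; mL=2748/27365, mR=-12/65; mL+mR=-2304/27365 → advance -1; mR−mL=-120/421 → turn -1·90°
n=4: pose=(1,-1,W); sL=12/25, sR=20/27; mL=74/675, mR=-10/27; mL+mR=-176/675 → advance -1; mR−mL=-12/25 → turn -1·90°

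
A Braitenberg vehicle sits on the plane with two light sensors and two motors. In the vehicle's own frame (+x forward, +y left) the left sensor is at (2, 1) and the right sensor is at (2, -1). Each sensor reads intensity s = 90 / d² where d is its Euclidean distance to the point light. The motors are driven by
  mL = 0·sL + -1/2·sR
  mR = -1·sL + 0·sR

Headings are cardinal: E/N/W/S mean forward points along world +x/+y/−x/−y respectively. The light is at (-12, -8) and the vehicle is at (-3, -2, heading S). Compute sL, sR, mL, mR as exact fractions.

45/58 9/8 -9/16 -45/58

left sensor world pos  = (-2, -4); dL² = 116
right sensor world pos = (-4, -4); dR² = 80
sL = 90/116 = 45/58
sR = 90/80 = 9/8
mL = 0·sL + -1/2·sR = -9/16
mR = -1·sL + 0·sR = -45/58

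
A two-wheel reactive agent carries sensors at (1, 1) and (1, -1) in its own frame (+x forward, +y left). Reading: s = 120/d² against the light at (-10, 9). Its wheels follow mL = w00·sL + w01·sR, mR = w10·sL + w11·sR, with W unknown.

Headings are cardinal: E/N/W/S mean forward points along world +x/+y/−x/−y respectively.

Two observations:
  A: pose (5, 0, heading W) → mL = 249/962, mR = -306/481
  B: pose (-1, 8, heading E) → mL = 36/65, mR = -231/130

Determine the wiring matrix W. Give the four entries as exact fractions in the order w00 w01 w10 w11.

-1/2 1 -1 -1/2

obs A: pose=(5,0,W) → sL=15/37, sR=6/13, mL=249/962, mR=-306/481
obs B: pose=(-1,8,E) → sL=6/5, sR=15/13, mL=36/65, mR=-231/130
sensor matrix S = [[15/37, 6/13], [6/5, 15/13]]; det S = -207/2405
solve [mL_A; mL_B] = S·[w00; w01] and [mR_A; mR_B] = S·[w10; w11]:
  w00 = -1/2, w01 = 1, w10 = -1, w11 = -1/2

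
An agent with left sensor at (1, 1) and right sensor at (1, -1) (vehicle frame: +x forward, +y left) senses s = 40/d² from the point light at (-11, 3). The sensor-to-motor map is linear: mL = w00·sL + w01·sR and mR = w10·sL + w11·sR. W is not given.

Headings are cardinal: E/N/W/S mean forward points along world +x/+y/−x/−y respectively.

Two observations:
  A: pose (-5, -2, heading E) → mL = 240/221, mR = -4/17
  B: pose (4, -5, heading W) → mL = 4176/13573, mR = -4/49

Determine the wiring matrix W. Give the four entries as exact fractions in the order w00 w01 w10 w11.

obs A: pose=(-5,-2,E) → sL=8/13, sR=8/17, mL=240/221, mR=-4/17
obs B: pose=(4,-5,W) → sL=40/277, sR=8/49, mL=4176/13573, mR=-4/49
sensor matrix S = [[8/13, 8/17], [40/277, 8/49]]; det S = 97536/2999633
solve [mL_A; mL_B] = S·[w00; w01] and [mR_A; mR_B] = S·[w10; w11]:
  w00 = 1, w01 = 1, w10 = 0, w11 = -1/2

1 1 0 -1/2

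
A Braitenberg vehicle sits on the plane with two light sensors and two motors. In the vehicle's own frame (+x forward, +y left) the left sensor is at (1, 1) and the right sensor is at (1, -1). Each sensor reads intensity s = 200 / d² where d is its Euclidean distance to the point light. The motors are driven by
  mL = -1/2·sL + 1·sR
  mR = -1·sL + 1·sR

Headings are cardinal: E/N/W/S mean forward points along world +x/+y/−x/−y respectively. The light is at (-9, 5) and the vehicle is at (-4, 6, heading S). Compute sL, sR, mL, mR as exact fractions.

50/9 25/2 175/18 125/18

left sensor world pos  = (-3, 5); dL² = 36
right sensor world pos = (-5, 5); dR² = 16
sL = 200/36 = 50/9
sR = 200/16 = 25/2
mL = -1/2·sL + 1·sR = 175/18
mR = -1·sL + 1·sR = 125/18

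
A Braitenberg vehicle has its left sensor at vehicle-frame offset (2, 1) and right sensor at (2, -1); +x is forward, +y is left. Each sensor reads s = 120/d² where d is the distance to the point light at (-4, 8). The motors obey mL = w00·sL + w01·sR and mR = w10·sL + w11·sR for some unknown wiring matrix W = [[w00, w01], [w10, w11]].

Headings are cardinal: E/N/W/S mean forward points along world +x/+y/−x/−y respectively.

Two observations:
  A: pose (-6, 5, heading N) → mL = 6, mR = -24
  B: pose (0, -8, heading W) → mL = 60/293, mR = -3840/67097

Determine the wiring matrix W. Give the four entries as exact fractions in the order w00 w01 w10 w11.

obs A: pose=(-6,5,N) → sL=12, sR=60, mL=6, mR=-24
obs B: pose=(0,-8,W) → sL=120/293, sR=120/229, mL=60/293, mR=-3840/67097
sensor matrix S = [[12, 60], [120/293, 120/229]]; det S = -1226880/67097
solve [mL_A; mL_B] = S·[w00; w01] and [mR_A; mR_B] = S·[w10; w11]:
  w00 = 1/2, w01 = 0, w10 = 1/2, w11 = -1/2

1/2 0 1/2 -1/2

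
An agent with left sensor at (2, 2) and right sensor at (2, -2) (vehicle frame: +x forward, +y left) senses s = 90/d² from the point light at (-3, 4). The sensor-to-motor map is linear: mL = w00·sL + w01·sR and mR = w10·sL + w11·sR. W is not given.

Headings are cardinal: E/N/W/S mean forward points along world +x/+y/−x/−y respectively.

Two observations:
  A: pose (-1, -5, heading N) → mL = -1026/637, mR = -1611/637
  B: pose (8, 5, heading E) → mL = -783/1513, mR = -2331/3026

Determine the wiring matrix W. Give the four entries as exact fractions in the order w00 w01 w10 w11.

obs A: pose=(-1,-5,N) → sL=90/49, sR=18/13, mL=-1026/637, mR=-1611/637
obs B: pose=(8,5,E) → sL=45/89, sR=9/17, mL=-783/1513, mR=-2331/3026
sensor matrix S = [[90/49, 18/13], [45/89, 9/17]]; det S = 262440/963781
solve [mL_A; mL_B] = S·[w00; w01] and [mR_A; mR_B] = S·[w10; w11]:
  w00 = -1/2, w01 = -1/2, w10 = -1, w11 = -1/2

-1/2 -1/2 -1 -1/2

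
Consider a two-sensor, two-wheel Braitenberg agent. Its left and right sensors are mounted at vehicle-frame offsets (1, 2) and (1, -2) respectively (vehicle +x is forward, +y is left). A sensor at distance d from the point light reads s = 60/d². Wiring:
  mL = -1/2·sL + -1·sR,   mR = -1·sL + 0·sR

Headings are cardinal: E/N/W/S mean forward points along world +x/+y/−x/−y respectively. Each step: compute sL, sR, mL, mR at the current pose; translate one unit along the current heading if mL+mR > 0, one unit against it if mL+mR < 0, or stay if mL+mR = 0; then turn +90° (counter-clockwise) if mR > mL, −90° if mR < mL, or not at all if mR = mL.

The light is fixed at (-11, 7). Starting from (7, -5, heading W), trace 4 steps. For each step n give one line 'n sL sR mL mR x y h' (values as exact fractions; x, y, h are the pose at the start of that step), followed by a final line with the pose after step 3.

n=0: pose=(7,-5,W); sL=12/97, sR=60/389; mL=-8154/37733, mR=-12/97; mL+mR=-12822/37733 → advance -1; mR−mL=3486/37733 → turn +1·90°
n=1: pose=(8,-5,S); sL=6/61, sR=30/229; mL=-2517/13969, mR=-6/61; mL+mR=-3891/13969 → advance -1; mR−mL=1143/13969 → turn +1·90°
n=2: pose=(8,-4,E); sL=60/481, sR=60/569; mL=-45930/273689, mR=-60/481; mL+mR=-80070/273689 → advance -1; mR−mL=11790/273689 → turn +1·90°
n=3: pose=(7,-4,N); sL=15/89, sR=3/25; mL=-909/4450, mR=-15/89; mL+mR=-1659/4450 → advance -1; mR−mL=159/4450 → turn +1·90°

0 12/97 60/389 -8154/37733 -12/97 7 -5 W
1 6/61 30/229 -2517/13969 -6/61 8 -5 S
2 60/481 60/569 -45930/273689 -60/481 8 -4 E
3 15/89 3/25 -909/4450 -15/89 7 -4 N
final 7 -5 W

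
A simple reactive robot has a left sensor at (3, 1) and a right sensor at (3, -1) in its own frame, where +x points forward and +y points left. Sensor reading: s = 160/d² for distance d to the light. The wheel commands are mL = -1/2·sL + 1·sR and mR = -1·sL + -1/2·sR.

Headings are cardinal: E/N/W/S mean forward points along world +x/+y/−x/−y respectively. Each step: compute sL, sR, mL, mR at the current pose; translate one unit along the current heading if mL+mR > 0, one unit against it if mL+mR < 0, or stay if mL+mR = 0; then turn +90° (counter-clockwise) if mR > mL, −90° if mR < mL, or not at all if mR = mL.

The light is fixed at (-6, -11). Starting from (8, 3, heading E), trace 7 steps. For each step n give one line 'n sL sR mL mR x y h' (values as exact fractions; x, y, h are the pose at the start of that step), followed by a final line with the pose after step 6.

0 80/257 80/229 11400/58853 -28600/58853 8 3 E
1 160/317 32/53 5904/16801 -13552/16801 7 3 S
2 20/37 40/89 590/3293 -2520/3293 7 4 W
3 160/493 160/549 34960/270657 -127280/270657 8 4 N
4 80/257 80/229 11400/58853 -28600/58853 8 3 E
5 160/317 32/53 5904/16801 -13552/16801 7 3 S
6 20/37 40/89 590/3293 -2520/3293 7 4 W
final 8 4 N

n=0: pose=(8,3,E); sL=80/257, sR=80/229; mL=11400/58853, mR=-28600/58853; mL+mR=-17200/58853 → advance -1; mR−mL=-40000/58853 → turn -1·90°
n=1: pose=(7,3,S); sL=160/317, sR=32/53; mL=5904/16801, mR=-13552/16801; mL+mR=-7648/16801 → advance -1; mR−mL=-19456/16801 → turn -1·90°
n=2: pose=(7,4,W); sL=20/37, sR=40/89; mL=590/3293, mR=-2520/3293; mL+mR=-1930/3293 → advance -1; mR−mL=-3110/3293 → turn -1·90°
n=3: pose=(8,4,N); sL=160/493, sR=160/549; mL=34960/270657, mR=-127280/270657; mL+mR=-92320/270657 → advance -1; mR−mL=-54080/90219 → turn -1·90°
n=4: pose=(8,3,E); sL=80/257, sR=80/229; mL=11400/58853, mR=-28600/58853; mL+mR=-17200/58853 → advance -1; mR−mL=-40000/58853 → turn -1·90°
n=5: pose=(7,3,S); sL=160/317, sR=32/53; mL=5904/16801, mR=-13552/16801; mL+mR=-7648/16801 → advance -1; mR−mL=-19456/16801 → turn -1·90°
n=6: pose=(7,4,W); sL=20/37, sR=40/89; mL=590/3293, mR=-2520/3293; mL+mR=-1930/3293 → advance -1; mR−mL=-3110/3293 → turn -1·90°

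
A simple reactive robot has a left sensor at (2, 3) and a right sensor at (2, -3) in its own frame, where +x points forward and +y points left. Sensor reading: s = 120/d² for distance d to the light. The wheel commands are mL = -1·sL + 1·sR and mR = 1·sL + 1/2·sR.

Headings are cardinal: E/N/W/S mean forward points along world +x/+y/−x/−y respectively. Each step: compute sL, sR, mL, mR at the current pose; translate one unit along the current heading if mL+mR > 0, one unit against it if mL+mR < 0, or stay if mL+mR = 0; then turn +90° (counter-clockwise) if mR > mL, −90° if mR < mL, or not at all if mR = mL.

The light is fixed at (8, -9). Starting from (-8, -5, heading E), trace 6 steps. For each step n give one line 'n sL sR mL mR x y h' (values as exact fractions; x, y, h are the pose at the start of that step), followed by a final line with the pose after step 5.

0 24/49 120/197 1152/9653 7668/9653 -8 -5 E
1 1/3 2/3 1/3 2/3 -7 -5 N
2 120/293 120/353 -7200/103429 59940/103429 -7 -4 W
3 60/89 12/37 -1152/3293 2754/3293 -8 -4 S
4 24/49 120/197 1152/9653 7668/9653 -8 -5 E
5 1/3 2/3 1/3 2/3 -7 -5 N
final -7 -4 W

n=0: pose=(-8,-5,E); sL=24/49, sR=120/197; mL=1152/9653, mR=7668/9653; mL+mR=180/197 → advance +1; mR−mL=6516/9653 → turn +1·90°
n=1: pose=(-7,-5,N); sL=1/3, sR=2/3; mL=1/3, mR=2/3; mL+mR=1 → advance +1; mR−mL=1/3 → turn +1·90°
n=2: pose=(-7,-4,W); sL=120/293, sR=120/353; mL=-7200/103429, mR=59940/103429; mL+mR=180/353 → advance +1; mR−mL=67140/103429 → turn +1·90°
n=3: pose=(-8,-4,S); sL=60/89, sR=12/37; mL=-1152/3293, mR=2754/3293; mL+mR=18/37 → advance +1; mR−mL=3906/3293 → turn +1·90°
n=4: pose=(-8,-5,E); sL=24/49, sR=120/197; mL=1152/9653, mR=7668/9653; mL+mR=180/197 → advance +1; mR−mL=6516/9653 → turn +1·90°
n=5: pose=(-7,-5,N); sL=1/3, sR=2/3; mL=1/3, mR=2/3; mL+mR=1 → advance +1; mR−mL=1/3 → turn +1·90°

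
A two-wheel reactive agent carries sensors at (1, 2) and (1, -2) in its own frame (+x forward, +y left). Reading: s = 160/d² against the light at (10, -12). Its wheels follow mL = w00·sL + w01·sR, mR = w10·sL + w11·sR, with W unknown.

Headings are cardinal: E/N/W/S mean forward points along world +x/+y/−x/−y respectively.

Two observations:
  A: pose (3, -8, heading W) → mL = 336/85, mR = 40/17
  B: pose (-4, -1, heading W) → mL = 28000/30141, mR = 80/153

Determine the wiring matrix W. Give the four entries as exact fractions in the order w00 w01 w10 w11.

obs A: pose=(3,-8,W) → sL=40/17, sR=8/5, mL=336/85, mR=40/17
obs B: pose=(-4,-1,W) → sL=80/153, sR=80/197, mL=28000/30141, mR=80/153
sensor matrix S = [[40/17, 8/5], [80/153, 80/197]]; det S = 3584/30141
solve [mL_A; mL_B] = S·[w00; w01] and [mR_A; mR_B] = S·[w10; w11]:
  w00 = 1, w01 = 1, w10 = 1, w11 = 0

1 1 1 0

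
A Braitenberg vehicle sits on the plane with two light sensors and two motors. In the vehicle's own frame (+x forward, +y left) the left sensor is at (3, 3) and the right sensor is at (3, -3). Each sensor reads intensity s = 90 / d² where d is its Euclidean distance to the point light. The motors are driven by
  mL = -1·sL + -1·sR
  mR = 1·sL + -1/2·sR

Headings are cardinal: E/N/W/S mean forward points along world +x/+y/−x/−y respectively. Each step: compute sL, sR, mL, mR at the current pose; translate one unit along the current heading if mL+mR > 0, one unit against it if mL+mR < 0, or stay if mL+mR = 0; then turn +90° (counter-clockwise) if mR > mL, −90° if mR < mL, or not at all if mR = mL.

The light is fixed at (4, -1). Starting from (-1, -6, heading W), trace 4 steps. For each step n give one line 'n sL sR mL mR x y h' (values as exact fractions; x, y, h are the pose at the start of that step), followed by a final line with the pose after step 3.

n=0: pose=(-1,-6,W); sL=45/64, sR=45/34; mL=-2205/1088, mR=45/1088; mL+mR=-135/68 → advance -1; mR−mL=1125/544 → turn +1·90°
n=1: pose=(0,-6,S); sL=18/13, sR=90/113; mL=-3204/1469, mR=1449/1469; mL+mR=-135/113 → advance -1; mR−mL=4653/1469 → turn +1·90°
n=2: pose=(0,-5,E); sL=45, sR=9/5; mL=-234/5, mR=441/10; mL+mR=-27/10 → advance -1; mR−mL=909/10 → turn +1·90°
n=3: pose=(-1,-5,N); sL=18/13, sR=18; mL=-252/13, mR=-99/13; mL+mR=-27 → advance -1; mR−mL=153/13 → turn +1·90°

0 45/64 45/34 -2205/1088 45/1088 -1 -6 W
1 18/13 90/113 -3204/1469 1449/1469 0 -6 S
2 45 9/5 -234/5 441/10 0 -5 E
3 18/13 18 -252/13 -99/13 -1 -5 N
final -1 -6 W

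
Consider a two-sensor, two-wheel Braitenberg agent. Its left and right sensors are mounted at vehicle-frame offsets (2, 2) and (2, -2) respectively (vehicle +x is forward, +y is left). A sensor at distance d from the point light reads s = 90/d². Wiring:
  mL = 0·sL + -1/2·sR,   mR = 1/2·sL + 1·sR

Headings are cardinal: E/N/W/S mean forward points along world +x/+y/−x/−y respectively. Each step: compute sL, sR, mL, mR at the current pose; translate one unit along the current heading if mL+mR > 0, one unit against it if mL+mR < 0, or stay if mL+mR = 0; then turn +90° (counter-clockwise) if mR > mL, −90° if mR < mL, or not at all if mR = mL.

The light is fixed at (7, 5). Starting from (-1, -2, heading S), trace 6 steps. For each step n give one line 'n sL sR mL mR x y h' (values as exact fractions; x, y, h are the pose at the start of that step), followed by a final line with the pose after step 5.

n=0: pose=(-1,-2,S); sL=10/13, sR=90/181; mL=-45/181, mR=2075/2353; mL+mR=1490/2353 → advance +1; mR−mL=2660/2353 → turn +1·90°
n=1: pose=(-1,-3,E); sL=5/4, sR=45/68; mL=-45/136, mR=175/136; mL+mR=65/68 → advance +1; mR−mL=55/34 → turn +1·90°
n=2: pose=(0,-3,N); sL=10/13, sR=90/61; mL=-45/61, mR=1475/793; mL+mR=890/793 → advance +1; mR−mL=2060/793 → turn +1·90°
n=3: pose=(0,-2,W); sL=5/9, sR=45/53; mL=-45/106, mR=1075/954; mL+mR=335/477 → advance +1; mR−mL=740/477 → turn +1·90°
n=4: pose=(-1,-2,S); sL=10/13, sR=90/181; mL=-45/181, mR=2075/2353; mL+mR=1490/2353 → advance +1; mR−mL=2660/2353 → turn +1·90°
n=5: pose=(-1,-3,E); sL=5/4, sR=45/68; mL=-45/136, mR=175/136; mL+mR=65/68 → advance +1; mR−mL=55/34 → turn +1·90°

0 10/13 90/181 -45/181 2075/2353 -1 -2 S
1 5/4 45/68 -45/136 175/136 -1 -3 E
2 10/13 90/61 -45/61 1475/793 0 -3 N
3 5/9 45/53 -45/106 1075/954 0 -2 W
4 10/13 90/181 -45/181 2075/2353 -1 -2 S
5 5/4 45/68 -45/136 175/136 -1 -3 E
final 0 -3 N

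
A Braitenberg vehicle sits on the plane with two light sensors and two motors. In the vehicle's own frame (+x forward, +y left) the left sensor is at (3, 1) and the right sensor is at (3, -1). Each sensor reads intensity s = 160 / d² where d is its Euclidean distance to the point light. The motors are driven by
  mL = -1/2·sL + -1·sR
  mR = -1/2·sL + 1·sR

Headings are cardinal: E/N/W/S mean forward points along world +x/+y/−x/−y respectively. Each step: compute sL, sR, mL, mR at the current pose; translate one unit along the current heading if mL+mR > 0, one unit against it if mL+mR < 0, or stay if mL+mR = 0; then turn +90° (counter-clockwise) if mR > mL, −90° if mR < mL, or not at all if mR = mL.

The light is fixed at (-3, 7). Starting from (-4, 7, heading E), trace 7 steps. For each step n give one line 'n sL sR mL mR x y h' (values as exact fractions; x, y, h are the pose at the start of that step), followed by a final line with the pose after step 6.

n=0: pose=(-4,7,E); sL=32, sR=32; mL=-48, mR=16; mL+mR=-32 → advance -1; mR−mL=64 → turn +1·90°
n=1: pose=(-5,7,N); sL=80/9, sR=16; mL=-184/9, mR=104/9; mL+mR=-80/9 → advance -1; mR−mL=32 → turn +1·90°
n=2: pose=(-5,6,W); sL=160/29, sR=32/5; mL=-1328/145, mR=528/145; mL+mR=-160/29 → advance -1; mR−mL=64/5 → turn +1·90°
n=3: pose=(-4,6,S); sL=10, sR=8; mL=-13, mR=3; mL+mR=-10 → advance -1; mR−mL=16 → turn +1·90°
n=4: pose=(-4,7,E); sL=32, sR=32; mL=-48, mR=16; mL+mR=-32 → advance -1; mR−mL=64 → turn +1·90°
n=5: pose=(-5,7,N); sL=80/9, sR=16; mL=-184/9, mR=104/9; mL+mR=-80/9 → advance -1; mR−mL=32 → turn +1·90°
n=6: pose=(-5,6,W); sL=160/29, sR=32/5; mL=-1328/145, mR=528/145; mL+mR=-160/29 → advance -1; mR−mL=64/5 → turn +1·90°

0 32 32 -48 16 -4 7 E
1 80/9 16 -184/9 104/9 -5 7 N
2 160/29 32/5 -1328/145 528/145 -5 6 W
3 10 8 -13 3 -4 6 S
4 32 32 -48 16 -4 7 E
5 80/9 16 -184/9 104/9 -5 7 N
6 160/29 32/5 -1328/145 528/145 -5 6 W
final -4 6 S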